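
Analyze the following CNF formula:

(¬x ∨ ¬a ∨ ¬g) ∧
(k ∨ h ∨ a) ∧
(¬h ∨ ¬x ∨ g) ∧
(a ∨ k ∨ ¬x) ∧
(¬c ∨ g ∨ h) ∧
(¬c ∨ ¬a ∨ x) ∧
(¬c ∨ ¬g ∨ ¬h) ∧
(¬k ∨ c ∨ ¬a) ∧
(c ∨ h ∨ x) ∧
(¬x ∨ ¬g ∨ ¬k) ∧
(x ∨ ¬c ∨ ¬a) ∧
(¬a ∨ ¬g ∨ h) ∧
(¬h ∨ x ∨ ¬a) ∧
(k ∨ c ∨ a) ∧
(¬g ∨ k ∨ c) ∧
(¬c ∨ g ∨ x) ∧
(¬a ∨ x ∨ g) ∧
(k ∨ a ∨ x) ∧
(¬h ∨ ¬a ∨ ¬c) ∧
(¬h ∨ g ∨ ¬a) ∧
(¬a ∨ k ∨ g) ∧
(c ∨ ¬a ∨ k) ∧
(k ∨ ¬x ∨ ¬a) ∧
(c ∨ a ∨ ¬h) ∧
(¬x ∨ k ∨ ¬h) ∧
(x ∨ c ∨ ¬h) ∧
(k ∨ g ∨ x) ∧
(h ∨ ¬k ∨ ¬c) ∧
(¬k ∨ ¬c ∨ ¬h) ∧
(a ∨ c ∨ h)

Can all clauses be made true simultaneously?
No

No, the formula is not satisfiable.

No assignment of truth values to the variables can make all 30 clauses true simultaneously.

The formula is UNSAT (unsatisfiable).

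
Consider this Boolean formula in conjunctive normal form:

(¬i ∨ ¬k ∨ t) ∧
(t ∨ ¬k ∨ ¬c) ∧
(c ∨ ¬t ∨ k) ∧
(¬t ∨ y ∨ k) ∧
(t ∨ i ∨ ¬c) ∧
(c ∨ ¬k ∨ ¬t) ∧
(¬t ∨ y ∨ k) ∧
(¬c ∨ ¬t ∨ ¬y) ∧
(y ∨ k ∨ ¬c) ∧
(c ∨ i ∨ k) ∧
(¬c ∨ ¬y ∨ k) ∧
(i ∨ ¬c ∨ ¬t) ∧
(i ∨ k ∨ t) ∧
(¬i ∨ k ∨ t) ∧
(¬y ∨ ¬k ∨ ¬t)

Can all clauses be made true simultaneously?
Yes

Yes, the formula is satisfiable.

One satisfying assignment is: t=True, k=True, i=True, y=False, c=True

Verification: With this assignment, all 15 clauses evaluate to true.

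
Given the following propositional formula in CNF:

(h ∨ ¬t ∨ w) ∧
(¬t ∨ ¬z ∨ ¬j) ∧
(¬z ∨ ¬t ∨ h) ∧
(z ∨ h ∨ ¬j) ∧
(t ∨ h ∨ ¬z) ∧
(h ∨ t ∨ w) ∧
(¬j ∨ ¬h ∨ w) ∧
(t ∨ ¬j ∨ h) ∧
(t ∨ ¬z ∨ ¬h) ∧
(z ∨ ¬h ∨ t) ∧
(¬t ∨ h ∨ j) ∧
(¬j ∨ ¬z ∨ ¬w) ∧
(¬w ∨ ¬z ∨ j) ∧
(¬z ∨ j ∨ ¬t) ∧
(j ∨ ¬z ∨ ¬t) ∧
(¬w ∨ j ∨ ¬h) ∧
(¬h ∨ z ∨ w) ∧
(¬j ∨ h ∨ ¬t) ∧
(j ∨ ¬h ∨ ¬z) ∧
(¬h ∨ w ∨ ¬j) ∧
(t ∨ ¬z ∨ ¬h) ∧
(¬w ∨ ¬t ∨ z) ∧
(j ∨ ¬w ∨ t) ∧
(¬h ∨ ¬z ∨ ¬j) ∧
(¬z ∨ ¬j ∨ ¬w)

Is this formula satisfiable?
No

No, the formula is not satisfiable.

No assignment of truth values to the variables can make all 25 clauses true simultaneously.

The formula is UNSAT (unsatisfiable).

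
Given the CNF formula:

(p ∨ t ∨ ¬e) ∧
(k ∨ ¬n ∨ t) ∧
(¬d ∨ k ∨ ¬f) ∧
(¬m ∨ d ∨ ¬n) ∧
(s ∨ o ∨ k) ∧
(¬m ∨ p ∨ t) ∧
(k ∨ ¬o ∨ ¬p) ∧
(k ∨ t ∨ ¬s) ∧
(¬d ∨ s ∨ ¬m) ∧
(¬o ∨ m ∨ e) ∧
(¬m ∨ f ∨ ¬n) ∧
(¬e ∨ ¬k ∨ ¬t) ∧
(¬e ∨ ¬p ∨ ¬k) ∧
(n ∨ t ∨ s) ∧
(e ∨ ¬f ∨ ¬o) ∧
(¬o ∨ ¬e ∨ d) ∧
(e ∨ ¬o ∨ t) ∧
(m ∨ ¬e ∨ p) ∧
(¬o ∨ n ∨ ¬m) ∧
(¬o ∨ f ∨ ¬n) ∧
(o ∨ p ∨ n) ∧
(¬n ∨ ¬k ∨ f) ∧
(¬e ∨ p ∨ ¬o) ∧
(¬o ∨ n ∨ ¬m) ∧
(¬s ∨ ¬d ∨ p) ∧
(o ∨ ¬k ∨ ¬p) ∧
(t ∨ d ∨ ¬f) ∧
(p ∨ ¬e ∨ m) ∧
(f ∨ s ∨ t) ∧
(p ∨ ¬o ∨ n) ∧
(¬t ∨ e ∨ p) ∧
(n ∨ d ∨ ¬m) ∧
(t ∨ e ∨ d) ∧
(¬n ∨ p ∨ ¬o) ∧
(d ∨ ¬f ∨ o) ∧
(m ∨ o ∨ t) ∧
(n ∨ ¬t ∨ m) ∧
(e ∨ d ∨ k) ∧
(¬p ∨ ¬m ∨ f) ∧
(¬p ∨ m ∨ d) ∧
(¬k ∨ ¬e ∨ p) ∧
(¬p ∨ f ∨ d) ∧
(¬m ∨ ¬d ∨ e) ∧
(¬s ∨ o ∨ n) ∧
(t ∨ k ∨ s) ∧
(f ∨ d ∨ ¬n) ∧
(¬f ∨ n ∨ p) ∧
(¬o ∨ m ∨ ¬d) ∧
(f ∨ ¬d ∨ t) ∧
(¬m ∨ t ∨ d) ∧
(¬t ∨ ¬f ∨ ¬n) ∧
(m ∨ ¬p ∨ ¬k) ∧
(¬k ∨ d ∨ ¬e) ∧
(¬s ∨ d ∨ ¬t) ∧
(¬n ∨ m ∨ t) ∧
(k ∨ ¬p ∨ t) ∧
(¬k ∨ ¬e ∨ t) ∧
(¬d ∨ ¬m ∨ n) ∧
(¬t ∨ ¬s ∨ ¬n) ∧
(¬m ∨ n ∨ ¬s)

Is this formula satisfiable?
No

No, the formula is not satisfiable.

No assignment of truth values to the variables can make all 60 clauses true simultaneously.

The formula is UNSAT (unsatisfiable).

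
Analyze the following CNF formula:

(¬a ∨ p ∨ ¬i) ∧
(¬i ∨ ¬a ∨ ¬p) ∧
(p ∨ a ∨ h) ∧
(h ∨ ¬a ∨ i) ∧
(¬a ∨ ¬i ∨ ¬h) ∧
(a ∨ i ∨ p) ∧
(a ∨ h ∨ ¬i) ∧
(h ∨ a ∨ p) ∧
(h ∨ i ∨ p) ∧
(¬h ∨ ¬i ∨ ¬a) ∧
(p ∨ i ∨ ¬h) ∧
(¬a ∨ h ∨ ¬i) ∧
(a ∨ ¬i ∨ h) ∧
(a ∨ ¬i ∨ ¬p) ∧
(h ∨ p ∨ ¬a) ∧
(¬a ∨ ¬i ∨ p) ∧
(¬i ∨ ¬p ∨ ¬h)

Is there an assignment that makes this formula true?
Yes

Yes, the formula is satisfiable.

One satisfying assignment is: a=False, p=True, i=False, h=False

Verification: With this assignment, all 17 clauses evaluate to true.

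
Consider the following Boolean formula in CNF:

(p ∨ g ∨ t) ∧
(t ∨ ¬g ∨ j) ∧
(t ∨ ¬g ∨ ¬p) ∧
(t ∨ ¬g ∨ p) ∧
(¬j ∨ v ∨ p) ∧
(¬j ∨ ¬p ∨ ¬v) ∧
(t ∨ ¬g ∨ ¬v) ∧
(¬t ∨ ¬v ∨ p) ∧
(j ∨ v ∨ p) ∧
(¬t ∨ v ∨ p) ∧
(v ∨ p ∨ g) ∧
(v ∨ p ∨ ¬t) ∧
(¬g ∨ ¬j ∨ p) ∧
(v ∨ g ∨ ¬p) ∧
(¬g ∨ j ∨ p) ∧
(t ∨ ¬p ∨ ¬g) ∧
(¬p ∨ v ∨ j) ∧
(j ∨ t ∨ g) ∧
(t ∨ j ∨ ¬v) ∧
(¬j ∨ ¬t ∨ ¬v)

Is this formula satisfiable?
Yes

Yes, the formula is satisfiable.

One satisfying assignment is: g=True, p=True, j=True, t=True, v=False

Verification: With this assignment, all 20 clauses evaluate to true.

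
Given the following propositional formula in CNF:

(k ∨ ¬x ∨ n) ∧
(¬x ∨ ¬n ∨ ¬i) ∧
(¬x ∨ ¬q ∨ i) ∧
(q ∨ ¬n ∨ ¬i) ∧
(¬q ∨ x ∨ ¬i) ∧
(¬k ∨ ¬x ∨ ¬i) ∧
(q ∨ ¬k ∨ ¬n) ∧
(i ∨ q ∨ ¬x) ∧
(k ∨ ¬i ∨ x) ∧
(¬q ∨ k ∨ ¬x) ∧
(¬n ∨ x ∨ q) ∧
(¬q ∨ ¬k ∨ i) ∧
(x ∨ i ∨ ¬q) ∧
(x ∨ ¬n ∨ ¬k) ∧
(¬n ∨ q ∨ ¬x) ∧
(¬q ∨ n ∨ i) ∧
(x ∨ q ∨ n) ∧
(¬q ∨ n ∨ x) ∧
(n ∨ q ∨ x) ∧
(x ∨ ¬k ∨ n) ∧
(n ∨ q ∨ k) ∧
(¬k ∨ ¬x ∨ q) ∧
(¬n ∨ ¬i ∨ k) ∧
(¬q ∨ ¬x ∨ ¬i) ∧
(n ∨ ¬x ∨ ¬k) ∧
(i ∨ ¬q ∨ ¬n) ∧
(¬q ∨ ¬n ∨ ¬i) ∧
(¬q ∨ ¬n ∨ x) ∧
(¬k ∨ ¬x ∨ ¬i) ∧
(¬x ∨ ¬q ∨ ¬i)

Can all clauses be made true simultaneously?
No

No, the formula is not satisfiable.

No assignment of truth values to the variables can make all 30 clauses true simultaneously.

The formula is UNSAT (unsatisfiable).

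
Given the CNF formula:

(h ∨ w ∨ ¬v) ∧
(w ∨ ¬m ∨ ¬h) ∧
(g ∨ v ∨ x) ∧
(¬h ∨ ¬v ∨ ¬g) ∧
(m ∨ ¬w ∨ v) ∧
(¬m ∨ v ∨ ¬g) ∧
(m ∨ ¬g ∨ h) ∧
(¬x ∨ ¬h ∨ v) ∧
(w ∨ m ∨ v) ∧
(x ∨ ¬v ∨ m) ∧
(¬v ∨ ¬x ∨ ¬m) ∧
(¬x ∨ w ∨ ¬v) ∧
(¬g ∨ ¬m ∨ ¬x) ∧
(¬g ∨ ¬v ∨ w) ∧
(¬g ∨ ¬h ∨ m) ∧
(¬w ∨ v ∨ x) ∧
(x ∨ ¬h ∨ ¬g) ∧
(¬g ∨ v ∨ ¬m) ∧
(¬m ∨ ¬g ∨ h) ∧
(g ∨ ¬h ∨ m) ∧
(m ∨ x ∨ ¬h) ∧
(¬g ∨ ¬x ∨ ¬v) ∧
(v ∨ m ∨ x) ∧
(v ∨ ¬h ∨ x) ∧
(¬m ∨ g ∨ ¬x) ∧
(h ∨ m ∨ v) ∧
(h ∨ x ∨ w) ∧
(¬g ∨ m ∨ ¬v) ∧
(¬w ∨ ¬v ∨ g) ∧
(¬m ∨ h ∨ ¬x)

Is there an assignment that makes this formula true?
No

No, the formula is not satisfiable.

No assignment of truth values to the variables can make all 30 clauses true simultaneously.

The formula is UNSAT (unsatisfiable).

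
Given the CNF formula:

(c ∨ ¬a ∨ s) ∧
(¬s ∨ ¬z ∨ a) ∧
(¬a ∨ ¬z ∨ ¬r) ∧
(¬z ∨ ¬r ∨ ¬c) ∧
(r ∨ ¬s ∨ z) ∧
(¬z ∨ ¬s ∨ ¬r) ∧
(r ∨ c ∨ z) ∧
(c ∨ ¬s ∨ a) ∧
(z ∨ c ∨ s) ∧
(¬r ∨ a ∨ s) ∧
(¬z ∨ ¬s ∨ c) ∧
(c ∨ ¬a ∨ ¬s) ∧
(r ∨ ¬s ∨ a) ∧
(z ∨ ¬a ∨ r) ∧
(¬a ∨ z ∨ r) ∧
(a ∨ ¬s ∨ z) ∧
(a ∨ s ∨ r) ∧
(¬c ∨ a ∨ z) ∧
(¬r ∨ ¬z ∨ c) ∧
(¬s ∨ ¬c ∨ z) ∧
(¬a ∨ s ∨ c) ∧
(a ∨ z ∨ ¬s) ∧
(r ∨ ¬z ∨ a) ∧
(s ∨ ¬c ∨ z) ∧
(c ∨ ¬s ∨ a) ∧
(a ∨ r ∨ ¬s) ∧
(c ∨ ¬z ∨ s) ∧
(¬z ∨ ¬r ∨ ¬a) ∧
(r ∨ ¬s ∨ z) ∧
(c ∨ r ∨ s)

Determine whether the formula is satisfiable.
Yes

Yes, the formula is satisfiable.

One satisfying assignment is: z=True, c=True, a=True, s=True, r=False

Verification: With this assignment, all 30 clauses evaluate to true.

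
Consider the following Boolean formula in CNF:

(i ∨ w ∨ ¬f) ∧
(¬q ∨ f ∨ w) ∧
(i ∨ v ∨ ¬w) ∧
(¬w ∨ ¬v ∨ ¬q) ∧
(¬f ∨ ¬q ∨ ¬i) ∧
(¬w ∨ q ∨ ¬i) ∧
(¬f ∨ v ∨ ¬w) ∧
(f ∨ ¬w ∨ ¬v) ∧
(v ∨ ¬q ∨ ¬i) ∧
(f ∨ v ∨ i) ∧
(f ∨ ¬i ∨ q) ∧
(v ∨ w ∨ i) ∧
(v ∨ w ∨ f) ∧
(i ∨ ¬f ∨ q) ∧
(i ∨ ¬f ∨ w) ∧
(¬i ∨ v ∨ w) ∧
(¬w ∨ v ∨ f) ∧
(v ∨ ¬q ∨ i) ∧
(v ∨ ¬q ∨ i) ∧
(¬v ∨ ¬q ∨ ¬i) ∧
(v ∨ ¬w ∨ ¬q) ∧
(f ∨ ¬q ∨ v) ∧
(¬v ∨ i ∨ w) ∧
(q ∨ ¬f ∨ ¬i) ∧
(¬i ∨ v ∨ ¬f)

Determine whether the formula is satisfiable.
No

No, the formula is not satisfiable.

No assignment of truth values to the variables can make all 25 clauses true simultaneously.

The formula is UNSAT (unsatisfiable).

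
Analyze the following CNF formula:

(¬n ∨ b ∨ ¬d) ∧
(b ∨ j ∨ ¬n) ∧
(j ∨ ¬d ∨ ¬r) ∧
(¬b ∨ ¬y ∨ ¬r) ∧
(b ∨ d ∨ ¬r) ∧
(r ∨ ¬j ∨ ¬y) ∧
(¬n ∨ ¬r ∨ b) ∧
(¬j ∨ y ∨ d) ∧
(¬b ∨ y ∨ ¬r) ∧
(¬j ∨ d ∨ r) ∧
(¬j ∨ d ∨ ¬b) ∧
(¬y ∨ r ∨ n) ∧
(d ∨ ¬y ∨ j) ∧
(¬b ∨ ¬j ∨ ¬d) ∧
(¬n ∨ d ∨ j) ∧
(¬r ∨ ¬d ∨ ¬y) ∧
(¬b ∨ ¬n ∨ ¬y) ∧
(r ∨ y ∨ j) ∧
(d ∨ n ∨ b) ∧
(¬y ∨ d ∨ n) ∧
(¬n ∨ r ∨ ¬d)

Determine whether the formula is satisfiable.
Yes

Yes, the formula is satisfiable.

One satisfying assignment is: r=False, n=False, d=True, y=False, b=False, j=True

Verification: With this assignment, all 21 clauses evaluate to true.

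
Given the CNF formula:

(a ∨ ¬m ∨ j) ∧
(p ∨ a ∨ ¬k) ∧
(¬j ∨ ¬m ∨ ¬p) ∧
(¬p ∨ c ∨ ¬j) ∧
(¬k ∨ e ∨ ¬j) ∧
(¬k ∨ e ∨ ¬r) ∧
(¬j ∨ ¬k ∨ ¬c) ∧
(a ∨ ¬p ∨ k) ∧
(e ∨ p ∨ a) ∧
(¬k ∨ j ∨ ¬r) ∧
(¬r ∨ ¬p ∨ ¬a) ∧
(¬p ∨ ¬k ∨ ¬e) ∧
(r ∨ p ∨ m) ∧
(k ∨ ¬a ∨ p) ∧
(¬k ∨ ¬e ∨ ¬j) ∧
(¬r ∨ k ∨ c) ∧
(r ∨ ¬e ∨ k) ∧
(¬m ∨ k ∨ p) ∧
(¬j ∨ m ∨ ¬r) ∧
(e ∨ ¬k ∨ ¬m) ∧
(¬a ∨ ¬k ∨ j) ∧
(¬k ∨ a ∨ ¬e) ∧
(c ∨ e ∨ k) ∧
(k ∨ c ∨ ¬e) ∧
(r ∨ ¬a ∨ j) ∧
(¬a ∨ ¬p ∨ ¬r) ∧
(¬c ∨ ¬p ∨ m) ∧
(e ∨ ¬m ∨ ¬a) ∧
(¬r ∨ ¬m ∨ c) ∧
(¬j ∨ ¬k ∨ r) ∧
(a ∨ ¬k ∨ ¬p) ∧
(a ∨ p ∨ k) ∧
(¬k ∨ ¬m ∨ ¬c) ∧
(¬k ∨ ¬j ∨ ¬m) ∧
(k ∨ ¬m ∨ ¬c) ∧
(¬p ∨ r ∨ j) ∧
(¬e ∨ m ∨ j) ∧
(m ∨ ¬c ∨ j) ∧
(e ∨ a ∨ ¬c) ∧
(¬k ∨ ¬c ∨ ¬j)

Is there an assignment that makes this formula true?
No

No, the formula is not satisfiable.

No assignment of truth values to the variables can make all 40 clauses true simultaneously.

The formula is UNSAT (unsatisfiable).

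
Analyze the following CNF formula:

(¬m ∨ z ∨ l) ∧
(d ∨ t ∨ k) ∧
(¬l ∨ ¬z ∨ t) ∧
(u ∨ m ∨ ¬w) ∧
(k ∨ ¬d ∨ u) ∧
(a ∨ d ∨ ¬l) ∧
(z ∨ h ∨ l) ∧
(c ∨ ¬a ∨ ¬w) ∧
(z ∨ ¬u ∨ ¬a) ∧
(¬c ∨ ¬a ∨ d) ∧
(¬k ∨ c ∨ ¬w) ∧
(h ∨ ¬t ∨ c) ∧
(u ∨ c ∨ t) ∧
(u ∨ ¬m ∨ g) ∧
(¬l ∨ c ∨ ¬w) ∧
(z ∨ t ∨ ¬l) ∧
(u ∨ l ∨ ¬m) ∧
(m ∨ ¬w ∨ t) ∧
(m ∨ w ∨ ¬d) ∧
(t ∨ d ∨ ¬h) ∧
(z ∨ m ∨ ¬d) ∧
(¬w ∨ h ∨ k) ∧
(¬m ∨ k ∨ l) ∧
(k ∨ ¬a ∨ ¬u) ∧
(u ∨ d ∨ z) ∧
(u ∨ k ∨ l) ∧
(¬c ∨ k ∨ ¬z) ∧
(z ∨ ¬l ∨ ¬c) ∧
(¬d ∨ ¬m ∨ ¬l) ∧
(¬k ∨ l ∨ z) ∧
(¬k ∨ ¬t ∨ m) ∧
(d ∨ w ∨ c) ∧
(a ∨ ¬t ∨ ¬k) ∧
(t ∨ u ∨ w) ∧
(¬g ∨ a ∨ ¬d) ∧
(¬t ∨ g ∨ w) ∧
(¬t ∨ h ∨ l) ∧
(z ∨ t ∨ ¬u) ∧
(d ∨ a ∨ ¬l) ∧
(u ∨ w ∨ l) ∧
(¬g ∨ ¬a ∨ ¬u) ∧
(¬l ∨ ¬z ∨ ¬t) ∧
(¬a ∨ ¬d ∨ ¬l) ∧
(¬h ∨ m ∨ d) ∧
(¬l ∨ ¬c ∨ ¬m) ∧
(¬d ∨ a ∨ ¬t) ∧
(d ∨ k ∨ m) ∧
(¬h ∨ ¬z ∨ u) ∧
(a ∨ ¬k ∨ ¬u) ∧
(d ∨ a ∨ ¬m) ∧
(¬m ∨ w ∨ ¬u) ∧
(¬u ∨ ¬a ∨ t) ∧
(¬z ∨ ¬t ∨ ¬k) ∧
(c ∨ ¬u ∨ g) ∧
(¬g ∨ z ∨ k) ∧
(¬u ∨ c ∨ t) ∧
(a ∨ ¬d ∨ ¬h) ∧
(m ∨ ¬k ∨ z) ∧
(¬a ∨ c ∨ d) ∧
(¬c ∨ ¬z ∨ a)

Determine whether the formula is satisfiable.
No

No, the formula is not satisfiable.

No assignment of truth values to the variables can make all 60 clauses true simultaneously.

The formula is UNSAT (unsatisfiable).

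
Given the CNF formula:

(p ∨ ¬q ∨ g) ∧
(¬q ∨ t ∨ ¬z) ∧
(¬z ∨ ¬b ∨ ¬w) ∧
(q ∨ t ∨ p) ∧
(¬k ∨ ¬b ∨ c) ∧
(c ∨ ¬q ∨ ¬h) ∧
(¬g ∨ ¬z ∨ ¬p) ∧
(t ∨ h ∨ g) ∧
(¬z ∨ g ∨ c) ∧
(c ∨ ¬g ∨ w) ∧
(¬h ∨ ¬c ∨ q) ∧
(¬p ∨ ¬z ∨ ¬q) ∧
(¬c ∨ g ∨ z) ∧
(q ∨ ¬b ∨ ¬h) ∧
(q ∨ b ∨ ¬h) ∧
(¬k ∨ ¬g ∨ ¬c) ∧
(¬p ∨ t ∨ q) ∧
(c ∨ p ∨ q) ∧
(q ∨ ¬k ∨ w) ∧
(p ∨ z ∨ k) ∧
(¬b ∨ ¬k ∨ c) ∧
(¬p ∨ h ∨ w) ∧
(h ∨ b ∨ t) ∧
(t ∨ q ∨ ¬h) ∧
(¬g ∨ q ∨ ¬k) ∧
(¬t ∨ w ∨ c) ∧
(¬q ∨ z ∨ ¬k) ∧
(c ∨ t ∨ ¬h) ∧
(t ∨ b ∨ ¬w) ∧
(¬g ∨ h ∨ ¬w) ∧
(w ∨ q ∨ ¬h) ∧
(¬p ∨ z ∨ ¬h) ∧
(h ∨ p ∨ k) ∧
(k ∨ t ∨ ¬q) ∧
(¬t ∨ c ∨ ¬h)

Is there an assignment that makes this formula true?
Yes

Yes, the formula is satisfiable.

One satisfying assignment is: b=False, p=True, g=False, z=False, h=False, k=False, t=True, c=False, q=False, w=True

Verification: With this assignment, all 35 clauses evaluate to true.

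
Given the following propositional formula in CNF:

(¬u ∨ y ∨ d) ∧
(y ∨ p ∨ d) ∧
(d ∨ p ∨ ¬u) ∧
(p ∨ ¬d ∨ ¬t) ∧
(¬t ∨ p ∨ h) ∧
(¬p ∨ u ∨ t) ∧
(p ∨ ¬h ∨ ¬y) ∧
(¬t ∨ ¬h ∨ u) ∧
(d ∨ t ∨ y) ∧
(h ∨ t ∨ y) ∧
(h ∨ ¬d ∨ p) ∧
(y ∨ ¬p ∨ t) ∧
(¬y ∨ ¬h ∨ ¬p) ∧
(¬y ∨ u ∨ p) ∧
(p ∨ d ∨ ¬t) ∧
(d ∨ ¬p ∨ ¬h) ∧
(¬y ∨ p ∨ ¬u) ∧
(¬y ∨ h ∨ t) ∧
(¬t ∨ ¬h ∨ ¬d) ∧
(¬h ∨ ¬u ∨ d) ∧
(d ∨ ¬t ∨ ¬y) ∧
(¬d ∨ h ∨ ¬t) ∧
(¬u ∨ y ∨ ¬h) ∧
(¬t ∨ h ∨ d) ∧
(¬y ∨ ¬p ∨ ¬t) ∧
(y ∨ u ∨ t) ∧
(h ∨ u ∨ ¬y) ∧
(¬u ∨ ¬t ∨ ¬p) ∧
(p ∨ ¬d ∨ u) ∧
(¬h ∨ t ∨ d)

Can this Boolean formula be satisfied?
No

No, the formula is not satisfiable.

No assignment of truth values to the variables can make all 30 clauses true simultaneously.

The formula is UNSAT (unsatisfiable).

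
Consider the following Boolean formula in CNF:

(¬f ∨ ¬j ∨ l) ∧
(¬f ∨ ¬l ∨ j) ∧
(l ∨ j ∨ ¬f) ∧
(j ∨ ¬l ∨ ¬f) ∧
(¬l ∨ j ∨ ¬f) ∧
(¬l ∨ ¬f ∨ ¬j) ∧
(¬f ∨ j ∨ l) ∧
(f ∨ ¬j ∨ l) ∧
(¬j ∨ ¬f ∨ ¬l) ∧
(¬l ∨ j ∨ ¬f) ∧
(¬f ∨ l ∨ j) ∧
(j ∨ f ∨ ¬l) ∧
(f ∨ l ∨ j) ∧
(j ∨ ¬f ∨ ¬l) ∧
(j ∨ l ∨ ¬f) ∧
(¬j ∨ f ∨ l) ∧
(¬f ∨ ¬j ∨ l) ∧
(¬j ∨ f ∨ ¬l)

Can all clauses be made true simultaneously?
No

No, the formula is not satisfiable.

No assignment of truth values to the variables can make all 18 clauses true simultaneously.

The formula is UNSAT (unsatisfiable).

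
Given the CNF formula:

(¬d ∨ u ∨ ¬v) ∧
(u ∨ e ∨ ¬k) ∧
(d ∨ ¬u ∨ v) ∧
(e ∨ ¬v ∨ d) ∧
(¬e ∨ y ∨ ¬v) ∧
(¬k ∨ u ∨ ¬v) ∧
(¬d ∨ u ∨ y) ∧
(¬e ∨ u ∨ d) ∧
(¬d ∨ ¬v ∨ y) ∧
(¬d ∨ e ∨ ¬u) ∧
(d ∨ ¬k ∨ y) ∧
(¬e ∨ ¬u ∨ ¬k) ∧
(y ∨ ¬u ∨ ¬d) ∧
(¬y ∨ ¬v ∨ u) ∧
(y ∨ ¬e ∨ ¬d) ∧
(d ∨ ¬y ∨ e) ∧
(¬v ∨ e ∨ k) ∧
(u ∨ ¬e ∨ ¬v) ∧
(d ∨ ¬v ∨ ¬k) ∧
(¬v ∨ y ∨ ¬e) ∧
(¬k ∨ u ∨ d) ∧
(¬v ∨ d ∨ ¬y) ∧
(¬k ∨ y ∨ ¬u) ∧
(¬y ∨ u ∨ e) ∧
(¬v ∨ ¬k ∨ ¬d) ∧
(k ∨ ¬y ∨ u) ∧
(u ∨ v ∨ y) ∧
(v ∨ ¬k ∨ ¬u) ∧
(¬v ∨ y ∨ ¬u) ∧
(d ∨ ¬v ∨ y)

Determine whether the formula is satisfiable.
Yes

Yes, the formula is satisfiable.

One satisfying assignment is: d=True, v=True, e=True, k=False, u=True, y=True

Verification: With this assignment, all 30 clauses evaluate to true.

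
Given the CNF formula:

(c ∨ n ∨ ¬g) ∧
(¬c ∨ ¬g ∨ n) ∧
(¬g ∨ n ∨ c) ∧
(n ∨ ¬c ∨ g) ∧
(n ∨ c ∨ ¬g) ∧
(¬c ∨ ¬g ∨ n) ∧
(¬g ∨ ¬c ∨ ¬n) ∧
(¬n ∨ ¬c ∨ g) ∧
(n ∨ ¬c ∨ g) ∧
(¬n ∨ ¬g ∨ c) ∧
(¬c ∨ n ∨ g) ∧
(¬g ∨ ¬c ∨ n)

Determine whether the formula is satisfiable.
Yes

Yes, the formula is satisfiable.

One satisfying assignment is: n=False, c=False, g=False

Verification: With this assignment, all 12 clauses evaluate to true.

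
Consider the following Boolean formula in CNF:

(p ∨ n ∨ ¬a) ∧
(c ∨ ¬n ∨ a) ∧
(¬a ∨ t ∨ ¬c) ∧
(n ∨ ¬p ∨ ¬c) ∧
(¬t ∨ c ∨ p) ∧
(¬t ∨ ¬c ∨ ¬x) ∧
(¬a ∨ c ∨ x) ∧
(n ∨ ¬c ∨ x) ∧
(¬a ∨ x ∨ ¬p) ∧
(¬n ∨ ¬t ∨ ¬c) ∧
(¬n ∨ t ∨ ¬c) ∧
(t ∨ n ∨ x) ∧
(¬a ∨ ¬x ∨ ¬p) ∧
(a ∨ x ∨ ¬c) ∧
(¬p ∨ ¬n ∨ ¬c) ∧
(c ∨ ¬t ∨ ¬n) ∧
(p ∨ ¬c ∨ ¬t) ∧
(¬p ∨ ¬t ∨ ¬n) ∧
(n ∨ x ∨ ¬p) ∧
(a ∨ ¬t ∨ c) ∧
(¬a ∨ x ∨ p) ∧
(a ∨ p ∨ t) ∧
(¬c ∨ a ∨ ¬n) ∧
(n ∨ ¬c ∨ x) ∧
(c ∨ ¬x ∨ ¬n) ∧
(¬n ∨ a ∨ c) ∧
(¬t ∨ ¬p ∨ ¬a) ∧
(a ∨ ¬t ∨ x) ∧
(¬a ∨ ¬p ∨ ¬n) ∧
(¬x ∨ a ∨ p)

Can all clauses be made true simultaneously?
Yes

Yes, the formula is satisfiable.

One satisfying assignment is: c=False, a=False, n=False, p=True, x=True, t=False

Verification: With this assignment, all 30 clauses evaluate to true.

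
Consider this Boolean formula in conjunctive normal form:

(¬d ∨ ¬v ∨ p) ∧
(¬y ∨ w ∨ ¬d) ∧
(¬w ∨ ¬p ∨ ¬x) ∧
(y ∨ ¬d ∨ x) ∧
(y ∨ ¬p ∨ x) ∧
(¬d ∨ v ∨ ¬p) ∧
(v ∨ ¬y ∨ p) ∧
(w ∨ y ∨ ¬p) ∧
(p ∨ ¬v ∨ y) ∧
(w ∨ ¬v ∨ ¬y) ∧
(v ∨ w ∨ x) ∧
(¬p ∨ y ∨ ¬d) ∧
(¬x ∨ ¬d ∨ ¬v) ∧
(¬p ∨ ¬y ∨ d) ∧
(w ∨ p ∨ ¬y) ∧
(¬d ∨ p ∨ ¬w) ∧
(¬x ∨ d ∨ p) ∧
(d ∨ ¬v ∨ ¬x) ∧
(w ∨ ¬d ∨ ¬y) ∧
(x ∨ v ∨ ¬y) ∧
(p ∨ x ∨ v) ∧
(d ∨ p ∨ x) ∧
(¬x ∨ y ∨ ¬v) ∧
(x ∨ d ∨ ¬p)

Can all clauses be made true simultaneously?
Yes

Yes, the formula is satisfiable.

One satisfying assignment is: w=False, p=False, y=False, d=True, v=False, x=True

Verification: With this assignment, all 24 clauses evaluate to true.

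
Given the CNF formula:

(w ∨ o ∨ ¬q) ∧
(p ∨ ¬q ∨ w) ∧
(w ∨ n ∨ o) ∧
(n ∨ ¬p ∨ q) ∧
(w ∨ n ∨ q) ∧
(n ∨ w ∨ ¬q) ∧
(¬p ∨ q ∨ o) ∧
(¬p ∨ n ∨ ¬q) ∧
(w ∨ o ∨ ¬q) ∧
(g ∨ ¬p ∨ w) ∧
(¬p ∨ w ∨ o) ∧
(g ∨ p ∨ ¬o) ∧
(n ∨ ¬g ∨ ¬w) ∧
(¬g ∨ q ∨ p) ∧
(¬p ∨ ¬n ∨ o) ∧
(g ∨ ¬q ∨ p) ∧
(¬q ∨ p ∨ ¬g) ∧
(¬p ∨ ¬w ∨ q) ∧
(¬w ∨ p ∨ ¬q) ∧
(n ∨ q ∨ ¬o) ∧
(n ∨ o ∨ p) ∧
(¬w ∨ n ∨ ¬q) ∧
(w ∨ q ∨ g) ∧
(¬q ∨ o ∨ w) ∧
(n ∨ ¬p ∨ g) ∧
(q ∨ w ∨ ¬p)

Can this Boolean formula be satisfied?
Yes

Yes, the formula is satisfiable.

One satisfying assignment is: o=True, n=True, p=True, g=True, w=False, q=True

Verification: With this assignment, all 26 clauses evaluate to true.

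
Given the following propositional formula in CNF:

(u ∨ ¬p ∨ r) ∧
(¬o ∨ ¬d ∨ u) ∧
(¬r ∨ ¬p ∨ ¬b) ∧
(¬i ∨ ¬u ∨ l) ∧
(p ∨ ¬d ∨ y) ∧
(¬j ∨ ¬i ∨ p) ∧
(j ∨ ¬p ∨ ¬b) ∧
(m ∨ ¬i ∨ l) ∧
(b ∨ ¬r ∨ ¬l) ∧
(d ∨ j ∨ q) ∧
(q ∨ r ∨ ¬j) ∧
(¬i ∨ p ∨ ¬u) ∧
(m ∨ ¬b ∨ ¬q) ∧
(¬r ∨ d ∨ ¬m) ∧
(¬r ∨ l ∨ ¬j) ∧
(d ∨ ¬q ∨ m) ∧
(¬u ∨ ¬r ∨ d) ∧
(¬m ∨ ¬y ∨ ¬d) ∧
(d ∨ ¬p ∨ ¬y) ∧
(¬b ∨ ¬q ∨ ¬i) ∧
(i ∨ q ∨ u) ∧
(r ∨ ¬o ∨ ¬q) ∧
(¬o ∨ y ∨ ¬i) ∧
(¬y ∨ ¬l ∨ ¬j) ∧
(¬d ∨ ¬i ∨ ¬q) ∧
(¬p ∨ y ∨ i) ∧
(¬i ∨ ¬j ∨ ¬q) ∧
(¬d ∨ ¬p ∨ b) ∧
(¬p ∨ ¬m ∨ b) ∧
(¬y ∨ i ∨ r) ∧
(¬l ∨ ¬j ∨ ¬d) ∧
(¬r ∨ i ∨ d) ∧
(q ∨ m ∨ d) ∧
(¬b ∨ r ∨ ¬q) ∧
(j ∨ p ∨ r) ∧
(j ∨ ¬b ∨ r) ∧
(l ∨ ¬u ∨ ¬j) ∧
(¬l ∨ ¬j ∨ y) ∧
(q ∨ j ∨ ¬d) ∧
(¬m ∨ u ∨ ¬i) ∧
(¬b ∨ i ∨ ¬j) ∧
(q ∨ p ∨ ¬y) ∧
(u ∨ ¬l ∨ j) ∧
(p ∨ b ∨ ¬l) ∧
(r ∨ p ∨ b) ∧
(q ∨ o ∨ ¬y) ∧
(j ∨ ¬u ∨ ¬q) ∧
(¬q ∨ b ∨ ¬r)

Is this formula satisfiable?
No

No, the formula is not satisfiable.

No assignment of truth values to the variables can make all 48 clauses true simultaneously.

The formula is UNSAT (unsatisfiable).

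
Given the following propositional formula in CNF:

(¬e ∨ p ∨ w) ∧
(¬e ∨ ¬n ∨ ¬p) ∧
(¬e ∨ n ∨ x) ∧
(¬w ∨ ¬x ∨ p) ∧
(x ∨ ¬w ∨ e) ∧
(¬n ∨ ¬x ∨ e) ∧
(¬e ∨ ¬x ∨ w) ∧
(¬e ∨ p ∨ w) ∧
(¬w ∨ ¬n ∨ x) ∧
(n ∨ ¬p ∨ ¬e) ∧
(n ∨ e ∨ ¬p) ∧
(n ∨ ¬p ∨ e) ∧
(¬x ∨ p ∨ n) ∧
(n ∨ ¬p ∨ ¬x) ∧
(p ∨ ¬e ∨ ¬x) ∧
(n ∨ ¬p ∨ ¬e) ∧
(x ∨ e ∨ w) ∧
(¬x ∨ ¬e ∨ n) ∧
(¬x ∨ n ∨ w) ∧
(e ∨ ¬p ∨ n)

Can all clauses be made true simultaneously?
No

No, the formula is not satisfiable.

No assignment of truth values to the variables can make all 20 clauses true simultaneously.

The formula is UNSAT (unsatisfiable).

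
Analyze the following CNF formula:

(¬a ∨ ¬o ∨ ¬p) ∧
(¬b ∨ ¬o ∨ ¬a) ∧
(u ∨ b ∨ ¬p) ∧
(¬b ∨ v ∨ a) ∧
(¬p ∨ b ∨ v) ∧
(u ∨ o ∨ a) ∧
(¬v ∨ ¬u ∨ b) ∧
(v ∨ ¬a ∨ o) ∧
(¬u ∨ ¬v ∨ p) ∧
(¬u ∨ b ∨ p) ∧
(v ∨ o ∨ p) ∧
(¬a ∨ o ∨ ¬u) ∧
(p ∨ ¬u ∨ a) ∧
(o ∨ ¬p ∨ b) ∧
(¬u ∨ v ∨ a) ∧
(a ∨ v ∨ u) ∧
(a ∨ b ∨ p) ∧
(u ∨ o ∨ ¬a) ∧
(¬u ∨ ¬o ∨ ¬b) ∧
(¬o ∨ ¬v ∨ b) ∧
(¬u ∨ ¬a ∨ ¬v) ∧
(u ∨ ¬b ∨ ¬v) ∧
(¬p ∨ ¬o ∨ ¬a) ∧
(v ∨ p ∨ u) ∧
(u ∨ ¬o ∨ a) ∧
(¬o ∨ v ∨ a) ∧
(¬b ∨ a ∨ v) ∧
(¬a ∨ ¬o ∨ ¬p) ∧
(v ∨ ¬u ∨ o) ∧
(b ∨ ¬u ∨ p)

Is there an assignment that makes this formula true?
Yes

Yes, the formula is satisfiable.

One satisfying assignment is: b=True, o=False, u=True, v=True, p=True, a=False

Verification: With this assignment, all 30 clauses evaluate to true.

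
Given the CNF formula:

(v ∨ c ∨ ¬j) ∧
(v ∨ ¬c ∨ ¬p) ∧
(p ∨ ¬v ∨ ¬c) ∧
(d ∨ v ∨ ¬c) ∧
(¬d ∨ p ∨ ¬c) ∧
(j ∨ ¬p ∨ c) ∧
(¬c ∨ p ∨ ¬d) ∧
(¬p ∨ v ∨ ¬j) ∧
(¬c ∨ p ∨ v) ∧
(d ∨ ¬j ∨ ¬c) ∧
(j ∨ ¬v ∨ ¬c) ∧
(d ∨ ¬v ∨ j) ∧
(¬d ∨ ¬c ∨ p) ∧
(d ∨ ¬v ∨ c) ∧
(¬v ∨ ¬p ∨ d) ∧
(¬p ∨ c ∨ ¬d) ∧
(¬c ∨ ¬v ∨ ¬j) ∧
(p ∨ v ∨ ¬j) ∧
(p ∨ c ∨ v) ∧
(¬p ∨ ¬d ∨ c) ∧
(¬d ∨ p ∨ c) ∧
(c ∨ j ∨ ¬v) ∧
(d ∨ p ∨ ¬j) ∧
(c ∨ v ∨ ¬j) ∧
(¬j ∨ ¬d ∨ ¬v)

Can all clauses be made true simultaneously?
No

No, the formula is not satisfiable.

No assignment of truth values to the variables can make all 25 clauses true simultaneously.

The formula is UNSAT (unsatisfiable).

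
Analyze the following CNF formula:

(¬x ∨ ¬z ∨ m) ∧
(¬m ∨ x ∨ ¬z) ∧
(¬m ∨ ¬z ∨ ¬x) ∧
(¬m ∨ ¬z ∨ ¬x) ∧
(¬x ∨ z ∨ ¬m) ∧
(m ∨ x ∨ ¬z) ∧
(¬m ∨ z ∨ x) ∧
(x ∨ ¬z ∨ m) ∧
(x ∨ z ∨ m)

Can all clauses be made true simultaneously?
Yes

Yes, the formula is satisfiable.

One satisfying assignment is: m=False, z=False, x=True

Verification: With this assignment, all 9 clauses evaluate to true.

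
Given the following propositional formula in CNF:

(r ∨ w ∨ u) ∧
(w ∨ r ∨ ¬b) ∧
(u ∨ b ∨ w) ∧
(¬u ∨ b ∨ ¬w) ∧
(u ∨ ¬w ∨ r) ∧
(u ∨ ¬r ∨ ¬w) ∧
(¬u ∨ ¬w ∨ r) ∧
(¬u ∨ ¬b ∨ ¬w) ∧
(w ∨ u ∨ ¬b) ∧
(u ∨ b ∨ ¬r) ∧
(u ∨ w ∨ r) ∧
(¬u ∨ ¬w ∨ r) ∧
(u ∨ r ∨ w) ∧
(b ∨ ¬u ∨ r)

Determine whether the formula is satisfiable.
Yes

Yes, the formula is satisfiable.

One satisfying assignment is: w=False, u=True, r=True, b=False

Verification: With this assignment, all 14 clauses evaluate to true.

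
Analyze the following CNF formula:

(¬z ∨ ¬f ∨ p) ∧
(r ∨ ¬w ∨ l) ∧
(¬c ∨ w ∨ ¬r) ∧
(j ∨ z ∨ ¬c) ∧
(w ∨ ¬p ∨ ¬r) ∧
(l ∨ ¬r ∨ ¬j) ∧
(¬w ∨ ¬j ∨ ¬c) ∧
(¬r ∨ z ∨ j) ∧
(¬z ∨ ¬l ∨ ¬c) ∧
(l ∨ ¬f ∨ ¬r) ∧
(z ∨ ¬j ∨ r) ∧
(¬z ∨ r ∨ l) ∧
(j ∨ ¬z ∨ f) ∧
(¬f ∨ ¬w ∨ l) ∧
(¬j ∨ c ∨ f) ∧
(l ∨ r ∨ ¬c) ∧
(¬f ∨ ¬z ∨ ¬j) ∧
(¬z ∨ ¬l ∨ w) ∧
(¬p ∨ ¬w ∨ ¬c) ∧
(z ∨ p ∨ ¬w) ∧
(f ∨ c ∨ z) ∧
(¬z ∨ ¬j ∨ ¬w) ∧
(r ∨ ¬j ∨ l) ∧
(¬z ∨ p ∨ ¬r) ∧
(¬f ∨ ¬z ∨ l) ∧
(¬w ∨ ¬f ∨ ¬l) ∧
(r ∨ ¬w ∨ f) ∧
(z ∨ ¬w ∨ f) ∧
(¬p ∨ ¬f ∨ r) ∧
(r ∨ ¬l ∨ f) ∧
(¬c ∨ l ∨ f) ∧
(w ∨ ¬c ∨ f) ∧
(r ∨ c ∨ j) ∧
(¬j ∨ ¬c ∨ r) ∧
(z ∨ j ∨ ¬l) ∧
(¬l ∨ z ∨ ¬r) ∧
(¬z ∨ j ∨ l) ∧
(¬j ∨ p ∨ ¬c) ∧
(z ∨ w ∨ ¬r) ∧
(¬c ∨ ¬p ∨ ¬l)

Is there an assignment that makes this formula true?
No

No, the formula is not satisfiable.

No assignment of truth values to the variables can make all 40 clauses true simultaneously.

The formula is UNSAT (unsatisfiable).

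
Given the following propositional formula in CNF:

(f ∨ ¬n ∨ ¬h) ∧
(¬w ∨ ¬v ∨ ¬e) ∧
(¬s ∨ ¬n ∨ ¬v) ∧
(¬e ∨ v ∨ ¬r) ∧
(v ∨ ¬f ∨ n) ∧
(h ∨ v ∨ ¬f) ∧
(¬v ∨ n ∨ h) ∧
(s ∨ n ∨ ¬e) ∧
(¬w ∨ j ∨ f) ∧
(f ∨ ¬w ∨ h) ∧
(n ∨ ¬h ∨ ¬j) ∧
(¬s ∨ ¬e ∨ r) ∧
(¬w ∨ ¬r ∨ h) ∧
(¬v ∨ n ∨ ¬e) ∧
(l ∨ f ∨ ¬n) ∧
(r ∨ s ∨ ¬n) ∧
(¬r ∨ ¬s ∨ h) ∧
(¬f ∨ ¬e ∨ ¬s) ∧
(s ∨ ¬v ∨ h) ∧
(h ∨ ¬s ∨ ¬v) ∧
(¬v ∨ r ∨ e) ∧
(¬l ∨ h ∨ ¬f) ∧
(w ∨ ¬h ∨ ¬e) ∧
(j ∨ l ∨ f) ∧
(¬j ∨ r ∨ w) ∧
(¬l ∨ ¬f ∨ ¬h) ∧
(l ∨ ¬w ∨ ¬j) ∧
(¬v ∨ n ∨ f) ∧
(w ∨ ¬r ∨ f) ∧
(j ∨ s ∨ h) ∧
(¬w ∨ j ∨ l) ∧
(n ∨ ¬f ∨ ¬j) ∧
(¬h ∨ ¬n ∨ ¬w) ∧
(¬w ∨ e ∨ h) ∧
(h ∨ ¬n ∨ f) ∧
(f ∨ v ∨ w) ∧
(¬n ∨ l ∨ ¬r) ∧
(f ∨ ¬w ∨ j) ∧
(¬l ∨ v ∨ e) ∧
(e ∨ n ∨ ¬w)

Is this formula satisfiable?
Yes

Yes, the formula is satisfiable.

One satisfying assignment is: s=True, f=True, n=True, r=False, e=False, w=False, l=False, h=True, j=False, v=False

Verification: With this assignment, all 40 clauses evaluate to true.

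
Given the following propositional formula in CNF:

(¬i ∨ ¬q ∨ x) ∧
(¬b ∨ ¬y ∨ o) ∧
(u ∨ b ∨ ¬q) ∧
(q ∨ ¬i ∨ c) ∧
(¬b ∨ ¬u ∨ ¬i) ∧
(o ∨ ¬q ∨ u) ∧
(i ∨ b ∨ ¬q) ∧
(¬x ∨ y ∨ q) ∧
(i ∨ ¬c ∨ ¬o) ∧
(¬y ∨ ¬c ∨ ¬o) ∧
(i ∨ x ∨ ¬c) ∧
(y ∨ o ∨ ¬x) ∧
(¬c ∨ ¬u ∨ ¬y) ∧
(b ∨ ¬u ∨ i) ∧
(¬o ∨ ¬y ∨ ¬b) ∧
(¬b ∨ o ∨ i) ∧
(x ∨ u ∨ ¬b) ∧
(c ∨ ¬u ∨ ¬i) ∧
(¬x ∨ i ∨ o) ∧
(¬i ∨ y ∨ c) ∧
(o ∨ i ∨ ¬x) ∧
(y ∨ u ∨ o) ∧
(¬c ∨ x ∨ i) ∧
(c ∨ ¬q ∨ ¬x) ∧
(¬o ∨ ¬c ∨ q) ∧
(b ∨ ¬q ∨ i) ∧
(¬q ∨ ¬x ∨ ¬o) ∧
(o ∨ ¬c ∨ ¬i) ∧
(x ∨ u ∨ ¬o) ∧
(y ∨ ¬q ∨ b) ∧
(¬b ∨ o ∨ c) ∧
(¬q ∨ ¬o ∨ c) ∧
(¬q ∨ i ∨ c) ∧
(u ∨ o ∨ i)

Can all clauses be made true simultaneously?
Yes

Yes, the formula is satisfiable.

One satisfying assignment is: o=True, c=False, q=False, u=True, b=True, i=False, x=False, y=False

Verification: With this assignment, all 34 clauses evaluate to true.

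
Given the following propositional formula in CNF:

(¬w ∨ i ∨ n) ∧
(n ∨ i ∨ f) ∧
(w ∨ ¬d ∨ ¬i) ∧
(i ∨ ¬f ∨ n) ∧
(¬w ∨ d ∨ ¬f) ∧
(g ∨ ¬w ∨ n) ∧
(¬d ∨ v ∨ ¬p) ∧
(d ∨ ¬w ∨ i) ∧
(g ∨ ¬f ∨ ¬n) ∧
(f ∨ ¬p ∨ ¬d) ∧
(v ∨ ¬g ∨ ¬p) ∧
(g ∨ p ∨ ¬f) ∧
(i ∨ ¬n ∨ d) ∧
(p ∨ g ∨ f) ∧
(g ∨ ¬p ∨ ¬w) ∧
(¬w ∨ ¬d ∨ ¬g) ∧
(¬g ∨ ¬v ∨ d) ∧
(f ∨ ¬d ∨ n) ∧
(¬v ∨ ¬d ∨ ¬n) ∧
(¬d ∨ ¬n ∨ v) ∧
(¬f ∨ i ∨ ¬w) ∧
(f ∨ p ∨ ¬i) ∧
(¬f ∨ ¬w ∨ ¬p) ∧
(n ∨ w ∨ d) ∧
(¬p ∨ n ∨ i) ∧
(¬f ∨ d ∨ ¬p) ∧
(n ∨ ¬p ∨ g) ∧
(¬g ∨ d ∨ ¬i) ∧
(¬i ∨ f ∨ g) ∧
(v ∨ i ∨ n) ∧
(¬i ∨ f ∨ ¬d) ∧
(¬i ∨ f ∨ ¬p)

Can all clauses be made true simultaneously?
No

No, the formula is not satisfiable.

No assignment of truth values to the variables can make all 32 clauses true simultaneously.

The formula is UNSAT (unsatisfiable).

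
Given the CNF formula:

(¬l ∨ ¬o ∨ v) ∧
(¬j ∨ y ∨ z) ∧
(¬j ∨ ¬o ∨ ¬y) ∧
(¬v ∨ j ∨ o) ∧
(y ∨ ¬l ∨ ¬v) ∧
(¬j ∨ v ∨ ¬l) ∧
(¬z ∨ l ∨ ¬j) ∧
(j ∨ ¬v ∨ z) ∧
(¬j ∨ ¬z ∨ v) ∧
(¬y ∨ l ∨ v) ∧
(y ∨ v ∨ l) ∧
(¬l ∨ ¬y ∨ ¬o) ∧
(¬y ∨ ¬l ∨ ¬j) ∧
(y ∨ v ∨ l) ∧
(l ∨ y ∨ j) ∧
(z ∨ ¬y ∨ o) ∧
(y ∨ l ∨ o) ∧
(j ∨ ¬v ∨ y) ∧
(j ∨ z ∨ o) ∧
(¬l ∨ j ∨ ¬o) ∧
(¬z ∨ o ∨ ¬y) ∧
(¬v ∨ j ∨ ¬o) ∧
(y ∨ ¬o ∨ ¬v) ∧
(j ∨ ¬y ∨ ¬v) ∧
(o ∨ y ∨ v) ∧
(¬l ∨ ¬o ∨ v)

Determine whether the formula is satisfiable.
No

No, the formula is not satisfiable.

No assignment of truth values to the variables can make all 26 clauses true simultaneously.

The formula is UNSAT (unsatisfiable).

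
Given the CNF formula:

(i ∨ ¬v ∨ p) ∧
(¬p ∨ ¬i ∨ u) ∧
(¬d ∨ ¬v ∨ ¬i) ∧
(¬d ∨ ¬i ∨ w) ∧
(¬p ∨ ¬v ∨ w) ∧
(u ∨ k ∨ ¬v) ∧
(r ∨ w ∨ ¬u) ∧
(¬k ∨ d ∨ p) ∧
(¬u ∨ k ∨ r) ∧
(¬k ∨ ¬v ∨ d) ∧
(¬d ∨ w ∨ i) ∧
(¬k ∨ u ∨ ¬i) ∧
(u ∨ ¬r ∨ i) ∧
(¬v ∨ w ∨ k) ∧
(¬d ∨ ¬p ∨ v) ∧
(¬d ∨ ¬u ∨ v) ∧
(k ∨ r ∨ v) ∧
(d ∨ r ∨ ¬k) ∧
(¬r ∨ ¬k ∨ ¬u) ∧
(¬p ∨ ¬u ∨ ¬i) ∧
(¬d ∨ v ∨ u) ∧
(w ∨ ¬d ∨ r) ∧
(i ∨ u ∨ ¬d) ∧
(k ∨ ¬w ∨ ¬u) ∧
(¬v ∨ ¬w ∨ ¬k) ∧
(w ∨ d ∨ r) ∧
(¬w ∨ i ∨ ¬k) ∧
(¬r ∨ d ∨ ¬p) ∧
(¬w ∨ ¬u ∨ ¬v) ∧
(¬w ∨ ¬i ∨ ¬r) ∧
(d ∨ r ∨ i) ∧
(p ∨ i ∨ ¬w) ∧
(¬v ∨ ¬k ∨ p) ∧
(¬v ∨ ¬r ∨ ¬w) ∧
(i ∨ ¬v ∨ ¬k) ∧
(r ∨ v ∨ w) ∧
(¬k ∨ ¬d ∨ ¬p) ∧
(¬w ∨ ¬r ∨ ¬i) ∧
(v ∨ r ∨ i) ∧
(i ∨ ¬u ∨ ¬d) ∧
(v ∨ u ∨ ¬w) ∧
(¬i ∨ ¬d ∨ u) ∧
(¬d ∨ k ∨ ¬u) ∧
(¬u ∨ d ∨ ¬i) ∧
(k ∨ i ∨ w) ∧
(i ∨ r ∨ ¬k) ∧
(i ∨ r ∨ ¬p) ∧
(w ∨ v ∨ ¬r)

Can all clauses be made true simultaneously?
No

No, the formula is not satisfiable.

No assignment of truth values to the variables can make all 48 clauses true simultaneously.

The formula is UNSAT (unsatisfiable).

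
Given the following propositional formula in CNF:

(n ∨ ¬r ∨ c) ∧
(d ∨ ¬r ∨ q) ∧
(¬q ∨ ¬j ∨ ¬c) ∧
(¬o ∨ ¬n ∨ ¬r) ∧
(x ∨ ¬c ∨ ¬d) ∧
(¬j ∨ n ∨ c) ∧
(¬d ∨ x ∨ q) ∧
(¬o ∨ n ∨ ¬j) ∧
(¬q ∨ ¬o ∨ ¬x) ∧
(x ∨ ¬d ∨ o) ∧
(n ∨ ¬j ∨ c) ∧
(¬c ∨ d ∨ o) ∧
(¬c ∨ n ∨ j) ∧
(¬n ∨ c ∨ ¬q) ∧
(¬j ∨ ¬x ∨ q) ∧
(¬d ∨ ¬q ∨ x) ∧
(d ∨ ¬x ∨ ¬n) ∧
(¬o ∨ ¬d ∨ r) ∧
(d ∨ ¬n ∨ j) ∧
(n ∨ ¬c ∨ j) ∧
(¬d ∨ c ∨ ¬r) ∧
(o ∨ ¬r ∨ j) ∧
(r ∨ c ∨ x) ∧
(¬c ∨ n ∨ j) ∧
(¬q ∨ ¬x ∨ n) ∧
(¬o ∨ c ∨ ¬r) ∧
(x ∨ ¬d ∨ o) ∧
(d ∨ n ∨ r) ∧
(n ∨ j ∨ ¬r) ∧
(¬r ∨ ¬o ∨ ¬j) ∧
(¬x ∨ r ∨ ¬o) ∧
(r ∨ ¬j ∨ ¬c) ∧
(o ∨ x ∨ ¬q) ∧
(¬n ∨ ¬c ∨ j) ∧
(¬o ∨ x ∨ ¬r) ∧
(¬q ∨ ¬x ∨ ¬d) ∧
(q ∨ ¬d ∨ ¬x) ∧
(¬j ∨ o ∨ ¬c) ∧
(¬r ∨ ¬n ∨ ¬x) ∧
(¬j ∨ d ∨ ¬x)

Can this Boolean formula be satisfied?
No

No, the formula is not satisfiable.

No assignment of truth values to the variables can make all 40 clauses true simultaneously.

The formula is UNSAT (unsatisfiable).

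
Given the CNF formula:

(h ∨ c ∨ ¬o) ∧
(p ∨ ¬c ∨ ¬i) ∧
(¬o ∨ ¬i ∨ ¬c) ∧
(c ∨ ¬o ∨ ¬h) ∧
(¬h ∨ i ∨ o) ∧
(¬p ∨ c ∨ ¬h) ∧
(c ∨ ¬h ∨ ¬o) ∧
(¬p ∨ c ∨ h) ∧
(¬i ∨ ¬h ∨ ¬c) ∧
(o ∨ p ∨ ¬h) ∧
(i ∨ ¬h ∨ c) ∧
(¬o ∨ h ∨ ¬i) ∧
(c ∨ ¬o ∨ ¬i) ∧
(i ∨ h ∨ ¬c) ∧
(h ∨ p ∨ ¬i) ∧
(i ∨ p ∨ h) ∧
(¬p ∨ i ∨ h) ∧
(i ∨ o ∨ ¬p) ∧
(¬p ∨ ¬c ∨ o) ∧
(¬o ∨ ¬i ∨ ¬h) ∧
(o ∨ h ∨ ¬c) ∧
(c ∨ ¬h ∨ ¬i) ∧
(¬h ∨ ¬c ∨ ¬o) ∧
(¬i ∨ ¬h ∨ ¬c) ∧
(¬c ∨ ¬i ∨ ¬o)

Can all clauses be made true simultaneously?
No

No, the formula is not satisfiable.

No assignment of truth values to the variables can make all 25 clauses true simultaneously.

The formula is UNSAT (unsatisfiable).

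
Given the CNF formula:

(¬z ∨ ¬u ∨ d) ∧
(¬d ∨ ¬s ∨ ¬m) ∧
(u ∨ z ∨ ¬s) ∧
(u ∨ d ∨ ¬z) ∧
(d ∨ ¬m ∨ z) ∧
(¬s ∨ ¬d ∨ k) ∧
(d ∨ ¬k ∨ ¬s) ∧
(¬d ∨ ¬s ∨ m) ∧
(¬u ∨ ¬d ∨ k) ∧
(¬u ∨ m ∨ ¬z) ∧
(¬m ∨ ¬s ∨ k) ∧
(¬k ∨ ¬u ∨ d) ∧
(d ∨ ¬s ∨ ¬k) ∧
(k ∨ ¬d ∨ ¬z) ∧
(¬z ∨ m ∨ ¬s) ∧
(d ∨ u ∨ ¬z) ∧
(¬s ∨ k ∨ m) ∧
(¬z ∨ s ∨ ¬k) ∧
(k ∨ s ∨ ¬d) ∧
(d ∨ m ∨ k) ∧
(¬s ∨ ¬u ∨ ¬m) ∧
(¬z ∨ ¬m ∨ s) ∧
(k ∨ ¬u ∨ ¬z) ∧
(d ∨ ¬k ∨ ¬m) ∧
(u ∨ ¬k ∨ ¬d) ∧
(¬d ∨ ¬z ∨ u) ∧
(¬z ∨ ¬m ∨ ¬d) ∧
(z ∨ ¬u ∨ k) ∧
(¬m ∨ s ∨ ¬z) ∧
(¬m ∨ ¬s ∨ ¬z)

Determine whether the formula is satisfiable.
Yes

Yes, the formula is satisfiable.

One satisfying assignment is: u=False, s=False, k=True, m=False, z=False, d=False

Verification: With this assignment, all 30 clauses evaluate to true.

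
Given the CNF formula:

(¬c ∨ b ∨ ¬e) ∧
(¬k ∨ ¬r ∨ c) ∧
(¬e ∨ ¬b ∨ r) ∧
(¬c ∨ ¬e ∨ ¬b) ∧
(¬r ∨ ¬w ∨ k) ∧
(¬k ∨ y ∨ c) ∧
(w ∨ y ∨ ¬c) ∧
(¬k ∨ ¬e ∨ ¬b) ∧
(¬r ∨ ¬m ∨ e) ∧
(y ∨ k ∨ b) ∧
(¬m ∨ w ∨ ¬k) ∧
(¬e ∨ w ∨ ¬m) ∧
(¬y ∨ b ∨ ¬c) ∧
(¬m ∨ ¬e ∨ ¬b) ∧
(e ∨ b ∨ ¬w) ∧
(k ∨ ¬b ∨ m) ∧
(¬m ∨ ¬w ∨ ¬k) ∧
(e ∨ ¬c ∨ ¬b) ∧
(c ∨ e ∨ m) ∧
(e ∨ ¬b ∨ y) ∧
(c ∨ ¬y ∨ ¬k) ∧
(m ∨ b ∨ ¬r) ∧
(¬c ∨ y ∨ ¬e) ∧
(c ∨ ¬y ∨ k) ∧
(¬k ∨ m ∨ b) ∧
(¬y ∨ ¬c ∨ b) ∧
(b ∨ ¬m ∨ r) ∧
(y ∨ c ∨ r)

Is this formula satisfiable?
No

No, the formula is not satisfiable.

No assignment of truth values to the variables can make all 28 clauses true simultaneously.

The formula is UNSAT (unsatisfiable).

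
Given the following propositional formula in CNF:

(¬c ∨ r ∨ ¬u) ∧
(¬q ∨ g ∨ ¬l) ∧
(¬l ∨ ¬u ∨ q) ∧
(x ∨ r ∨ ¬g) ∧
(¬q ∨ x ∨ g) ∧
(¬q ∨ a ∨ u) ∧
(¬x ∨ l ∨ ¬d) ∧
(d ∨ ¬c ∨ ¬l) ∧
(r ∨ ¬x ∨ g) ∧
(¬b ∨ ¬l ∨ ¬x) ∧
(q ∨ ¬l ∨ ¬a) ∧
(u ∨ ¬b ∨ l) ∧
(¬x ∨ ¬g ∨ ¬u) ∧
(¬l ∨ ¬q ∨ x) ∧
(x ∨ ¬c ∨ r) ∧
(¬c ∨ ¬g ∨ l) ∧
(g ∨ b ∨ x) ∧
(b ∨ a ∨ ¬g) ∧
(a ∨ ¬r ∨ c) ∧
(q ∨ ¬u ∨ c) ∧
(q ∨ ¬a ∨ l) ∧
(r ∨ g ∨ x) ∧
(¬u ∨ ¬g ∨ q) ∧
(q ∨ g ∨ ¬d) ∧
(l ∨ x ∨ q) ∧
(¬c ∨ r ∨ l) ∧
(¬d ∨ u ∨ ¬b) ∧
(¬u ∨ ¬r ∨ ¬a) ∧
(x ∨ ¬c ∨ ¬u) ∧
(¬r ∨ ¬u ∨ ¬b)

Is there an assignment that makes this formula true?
Yes

Yes, the formula is satisfiable.

One satisfying assignment is: q=False, c=True, r=True, b=False, l=False, x=True, a=False, u=False, d=False, g=False

Verification: With this assignment, all 30 clauses evaluate to true.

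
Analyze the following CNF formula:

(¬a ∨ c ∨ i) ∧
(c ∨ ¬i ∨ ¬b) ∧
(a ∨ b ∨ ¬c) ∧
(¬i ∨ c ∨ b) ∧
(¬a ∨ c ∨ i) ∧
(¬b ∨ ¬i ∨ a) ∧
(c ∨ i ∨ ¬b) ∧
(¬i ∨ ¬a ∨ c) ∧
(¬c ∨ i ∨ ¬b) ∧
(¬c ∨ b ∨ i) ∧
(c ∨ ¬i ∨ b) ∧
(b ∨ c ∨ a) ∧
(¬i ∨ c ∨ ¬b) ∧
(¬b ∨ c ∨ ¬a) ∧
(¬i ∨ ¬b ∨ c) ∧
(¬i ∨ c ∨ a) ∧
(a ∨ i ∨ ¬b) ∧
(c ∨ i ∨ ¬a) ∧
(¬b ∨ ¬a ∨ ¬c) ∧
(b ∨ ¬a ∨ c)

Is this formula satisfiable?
Yes

Yes, the formula is satisfiable.

One satisfying assignment is: b=False, c=True, i=True, a=True

Verification: With this assignment, all 20 clauses evaluate to true.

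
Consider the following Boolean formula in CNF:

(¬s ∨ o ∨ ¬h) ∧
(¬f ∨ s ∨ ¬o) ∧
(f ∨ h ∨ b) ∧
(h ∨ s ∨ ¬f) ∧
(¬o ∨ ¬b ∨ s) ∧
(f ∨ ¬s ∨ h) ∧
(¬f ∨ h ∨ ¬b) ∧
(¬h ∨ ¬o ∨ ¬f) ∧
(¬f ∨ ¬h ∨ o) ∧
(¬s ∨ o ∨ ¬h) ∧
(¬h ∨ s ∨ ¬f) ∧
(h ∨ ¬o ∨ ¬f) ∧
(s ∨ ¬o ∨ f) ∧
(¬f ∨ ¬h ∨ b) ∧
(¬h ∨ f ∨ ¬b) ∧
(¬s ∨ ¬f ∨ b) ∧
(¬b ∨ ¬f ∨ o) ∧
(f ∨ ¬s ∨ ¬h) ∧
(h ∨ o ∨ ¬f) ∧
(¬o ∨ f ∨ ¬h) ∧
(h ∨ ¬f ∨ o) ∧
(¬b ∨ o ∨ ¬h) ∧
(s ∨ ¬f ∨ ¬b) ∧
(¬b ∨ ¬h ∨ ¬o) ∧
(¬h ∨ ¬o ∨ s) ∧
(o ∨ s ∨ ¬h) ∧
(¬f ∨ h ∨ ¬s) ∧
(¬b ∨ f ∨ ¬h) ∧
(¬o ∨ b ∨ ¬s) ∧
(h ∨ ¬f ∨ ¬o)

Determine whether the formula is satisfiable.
Yes

Yes, the formula is satisfiable.

One satisfying assignment is: b=True, o=False, s=False, h=False, f=False

Verification: With this assignment, all 30 clauses evaluate to true.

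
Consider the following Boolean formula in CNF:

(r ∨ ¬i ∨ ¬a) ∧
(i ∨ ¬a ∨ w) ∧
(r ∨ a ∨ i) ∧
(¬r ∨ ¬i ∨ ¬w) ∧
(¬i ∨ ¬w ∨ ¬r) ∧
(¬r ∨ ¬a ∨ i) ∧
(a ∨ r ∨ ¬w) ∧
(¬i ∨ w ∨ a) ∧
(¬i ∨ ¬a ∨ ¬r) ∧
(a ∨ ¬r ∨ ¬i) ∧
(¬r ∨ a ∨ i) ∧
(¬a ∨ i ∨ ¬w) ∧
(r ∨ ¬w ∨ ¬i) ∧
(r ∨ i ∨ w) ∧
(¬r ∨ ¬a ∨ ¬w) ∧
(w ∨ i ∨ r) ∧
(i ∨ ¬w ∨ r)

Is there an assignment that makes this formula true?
No

No, the formula is not satisfiable.

No assignment of truth values to the variables can make all 17 clauses true simultaneously.

The formula is UNSAT (unsatisfiable).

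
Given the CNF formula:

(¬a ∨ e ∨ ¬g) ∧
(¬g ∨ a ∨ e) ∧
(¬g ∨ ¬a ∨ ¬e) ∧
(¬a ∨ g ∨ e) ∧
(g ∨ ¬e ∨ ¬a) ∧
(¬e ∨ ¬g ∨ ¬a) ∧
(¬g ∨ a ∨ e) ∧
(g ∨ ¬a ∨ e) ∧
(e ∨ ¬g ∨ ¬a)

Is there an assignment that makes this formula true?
Yes

Yes, the formula is satisfiable.

One satisfying assignment is: a=False, g=False, e=False

Verification: With this assignment, all 9 clauses evaluate to true.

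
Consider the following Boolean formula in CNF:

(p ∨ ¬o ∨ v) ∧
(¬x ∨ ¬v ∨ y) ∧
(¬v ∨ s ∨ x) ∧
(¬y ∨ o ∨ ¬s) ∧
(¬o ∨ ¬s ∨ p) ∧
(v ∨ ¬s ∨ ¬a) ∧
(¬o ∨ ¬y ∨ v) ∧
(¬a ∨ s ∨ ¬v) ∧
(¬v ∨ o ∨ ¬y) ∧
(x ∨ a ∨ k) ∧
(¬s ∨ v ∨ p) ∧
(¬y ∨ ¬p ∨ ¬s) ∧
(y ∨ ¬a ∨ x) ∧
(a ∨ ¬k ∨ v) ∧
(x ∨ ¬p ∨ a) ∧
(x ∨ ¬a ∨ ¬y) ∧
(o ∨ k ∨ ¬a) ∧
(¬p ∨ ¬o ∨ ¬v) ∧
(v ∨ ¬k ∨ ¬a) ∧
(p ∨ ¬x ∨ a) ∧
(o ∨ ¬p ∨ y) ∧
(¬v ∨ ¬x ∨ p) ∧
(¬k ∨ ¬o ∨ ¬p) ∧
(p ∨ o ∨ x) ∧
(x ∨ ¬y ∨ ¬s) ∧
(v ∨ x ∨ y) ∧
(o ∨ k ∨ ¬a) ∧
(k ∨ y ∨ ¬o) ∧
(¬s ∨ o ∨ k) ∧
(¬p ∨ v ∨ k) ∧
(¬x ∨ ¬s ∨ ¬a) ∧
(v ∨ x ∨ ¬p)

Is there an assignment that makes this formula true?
No

No, the formula is not satisfiable.

No assignment of truth values to the variables can make all 32 clauses true simultaneously.

The formula is UNSAT (unsatisfiable).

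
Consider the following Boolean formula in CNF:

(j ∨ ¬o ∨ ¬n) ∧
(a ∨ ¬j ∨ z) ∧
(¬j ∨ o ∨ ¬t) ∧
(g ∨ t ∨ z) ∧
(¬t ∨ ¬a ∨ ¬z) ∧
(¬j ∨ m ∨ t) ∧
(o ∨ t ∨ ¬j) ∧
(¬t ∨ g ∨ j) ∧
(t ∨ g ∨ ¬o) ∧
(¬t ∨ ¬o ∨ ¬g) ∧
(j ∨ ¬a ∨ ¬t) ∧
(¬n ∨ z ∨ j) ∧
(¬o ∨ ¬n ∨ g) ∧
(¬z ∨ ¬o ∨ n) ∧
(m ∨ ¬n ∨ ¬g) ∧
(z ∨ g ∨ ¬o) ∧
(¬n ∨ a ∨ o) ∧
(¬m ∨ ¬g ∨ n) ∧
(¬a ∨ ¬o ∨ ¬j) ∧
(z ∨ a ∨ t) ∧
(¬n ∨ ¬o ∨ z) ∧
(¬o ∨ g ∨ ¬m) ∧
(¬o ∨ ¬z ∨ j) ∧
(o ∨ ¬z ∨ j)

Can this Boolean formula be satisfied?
Yes

Yes, the formula is satisfiable.

One satisfying assignment is: a=True, o=False, t=False, n=False, m=False, z=False, j=False, g=True

Verification: With this assignment, all 24 clauses evaluate to true.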